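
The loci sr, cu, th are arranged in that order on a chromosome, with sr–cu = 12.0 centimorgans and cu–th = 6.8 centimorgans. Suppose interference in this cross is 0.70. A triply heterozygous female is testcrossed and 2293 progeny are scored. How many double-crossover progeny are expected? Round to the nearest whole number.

6

Map distances give recombination frequencies of 0.120 and 0.068 for the two intervals.
With interference 0.70 (so coincidence = 0.30), expected double-crossover frequency = 0.120 × 0.068 × 0.30 = 0.00245.
Expected number = 0.00245 × 2293 = 5.61 ≈ 6.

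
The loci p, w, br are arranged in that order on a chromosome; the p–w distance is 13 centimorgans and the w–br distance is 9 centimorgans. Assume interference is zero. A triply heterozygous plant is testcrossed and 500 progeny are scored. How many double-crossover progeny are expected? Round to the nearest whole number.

Map distances give recombination frequencies of 0.130 and 0.090 for the two intervals.
With no interference, expected double-crossover frequency = 0.130 × 0.090 = 0.01170.
Expected number = 0.01170 × 500 = 5.85 ≈ 6.

6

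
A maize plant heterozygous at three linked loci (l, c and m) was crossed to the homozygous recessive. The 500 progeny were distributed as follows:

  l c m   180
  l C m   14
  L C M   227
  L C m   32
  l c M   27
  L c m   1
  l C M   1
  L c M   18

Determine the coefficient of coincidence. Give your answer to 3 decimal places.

0.482

The two most frequent reciprocal classes, l c m and L C M, are the parental types, so the F1 was l c m / L C M.
The two rarest classes, L c m and l C M, are the double crossovers. Comparing them with the parentals, only the l allele has switched, so l is the middle locus and the order is c – l – m.
c–l: (32 + 2)/500 = 0.0680; l–m: (59 + 2)/500 = 0.1220.
Expected DCO frequency = 0.0680 × 0.1220 ≈ 0.00830; observed = 2/500 ≈ 0.00400.
Coefficient of coincidence = 0.00400/0.00830 ≈ 0.482.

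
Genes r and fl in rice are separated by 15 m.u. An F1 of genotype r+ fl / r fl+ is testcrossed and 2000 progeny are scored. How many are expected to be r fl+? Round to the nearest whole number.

850

A map distance of 15 m.u. corresponds to a recombination frequency of 0.150.
The F1 is r+ fl / r fl+, so r fl+ is a parental gamete class with expected frequency (1 − r)/2 = 0.850/2 = 0.4250.
Expected number = 0.4250 × 2000 = 850.00 ≈ 850.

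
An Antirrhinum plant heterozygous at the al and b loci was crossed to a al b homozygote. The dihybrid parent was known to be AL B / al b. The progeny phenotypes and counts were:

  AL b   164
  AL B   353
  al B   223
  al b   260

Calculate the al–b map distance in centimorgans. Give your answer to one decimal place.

The recombinant classes are AL b and al B: 164 + 223 = 387.
Recombination frequency = 387/1000 = 0.3870 ≈ 38.7%, i.e. 38.7 centimorgans.

38.7 centimorgans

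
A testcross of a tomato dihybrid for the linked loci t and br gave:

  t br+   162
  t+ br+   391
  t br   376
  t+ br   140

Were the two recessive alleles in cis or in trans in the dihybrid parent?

cis

The two most frequent classes are t+ br+ (391) and t br (376); these are the parental (non-recombinant) types.
So the F1 carried t+ br+ on one chromosome and t br on the other — the recessive alleles are on the same chromosome (cis / coupling).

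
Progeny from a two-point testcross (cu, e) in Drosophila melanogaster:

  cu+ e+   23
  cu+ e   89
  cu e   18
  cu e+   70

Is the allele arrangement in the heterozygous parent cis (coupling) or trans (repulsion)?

trans

The two most frequent classes are cu+ e (89) and cu e+ (70); these are the parental (non-recombinant) types.
So the F1 carried cu+ e on one chromosome and cu e+ on the other — the recessive alleles are on opposite chromosomes (trans / repulsion).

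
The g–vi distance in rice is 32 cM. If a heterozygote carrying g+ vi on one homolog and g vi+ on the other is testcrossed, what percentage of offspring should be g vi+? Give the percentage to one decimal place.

34.0%

A map distance of 32 cM corresponds to a recombination frequency of 0.320.
The F1 is g+ vi / g vi+, so g vi+ is a parental gamete class with expected frequency (1 − r)/2 = 0.680/2 = 0.3400.
That is 0.3400 = 34.0% of the progeny.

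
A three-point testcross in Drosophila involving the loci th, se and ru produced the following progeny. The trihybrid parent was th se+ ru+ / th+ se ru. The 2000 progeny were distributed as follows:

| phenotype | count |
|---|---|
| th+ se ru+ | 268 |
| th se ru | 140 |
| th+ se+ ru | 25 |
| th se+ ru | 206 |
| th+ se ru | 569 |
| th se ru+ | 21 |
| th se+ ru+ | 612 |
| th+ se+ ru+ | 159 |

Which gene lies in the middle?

se

The two rarest classes, th se ru+ and th+ se+ ru, are the double crossovers. Comparing them with the parentals, only the se allele has switched, so se is the middle locus and the order is th – se – ru.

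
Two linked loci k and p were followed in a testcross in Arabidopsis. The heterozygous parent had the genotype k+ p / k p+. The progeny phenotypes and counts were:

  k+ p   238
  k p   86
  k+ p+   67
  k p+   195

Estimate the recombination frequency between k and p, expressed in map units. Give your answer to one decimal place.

The recombinant classes are k+ p+ and k p: 67 + 86 = 153.
Recombination frequency = 153/586 = 0.2611 ≈ 26.1%, i.e. 26.1 map units.

26.1 map units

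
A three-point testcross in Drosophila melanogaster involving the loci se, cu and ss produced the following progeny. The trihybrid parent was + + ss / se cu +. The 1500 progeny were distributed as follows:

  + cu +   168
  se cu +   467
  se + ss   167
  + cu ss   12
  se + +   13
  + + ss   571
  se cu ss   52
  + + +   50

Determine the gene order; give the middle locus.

cu

The two rarest classes, + cu ss and se + +, are the double crossovers. Comparing them with the parentals, only the cu allele has switched, so cu is the middle locus and the order is se – cu – ss.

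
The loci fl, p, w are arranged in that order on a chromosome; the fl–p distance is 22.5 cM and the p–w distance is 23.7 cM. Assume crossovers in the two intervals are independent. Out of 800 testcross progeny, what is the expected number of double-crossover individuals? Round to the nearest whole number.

43

Map distances give recombination frequencies of 0.225 and 0.237 for the two intervals.
With no interference, expected double-crossover frequency = 0.225 × 0.237 = 0.05332.
Expected number = 0.05332 × 800 = 42.66 ≈ 43.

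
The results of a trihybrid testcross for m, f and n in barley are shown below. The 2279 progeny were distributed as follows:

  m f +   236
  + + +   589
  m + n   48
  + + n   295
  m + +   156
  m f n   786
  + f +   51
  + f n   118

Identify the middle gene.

f

The two most frequent reciprocal classes, + + + and m f n, are the parental types, so the F1 was + + + / m f n.
The two rarest classes, + f + and m + n, are the double crossovers. Comparing them with the parentals, only the f allele has switched, so f is the middle locus and the order is m – f – n.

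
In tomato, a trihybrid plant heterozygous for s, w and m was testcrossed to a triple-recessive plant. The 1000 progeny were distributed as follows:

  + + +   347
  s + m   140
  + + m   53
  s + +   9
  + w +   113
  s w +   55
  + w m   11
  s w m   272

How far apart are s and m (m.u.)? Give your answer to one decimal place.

12.8 m.u.

The two most frequent reciprocal classes, + + + and s w m, are the parental types, so the F1 was + + + / s w m.
The two rarest classes, s + + and + w m, are the double crossovers. Comparing them with the parentals, only the s allele has switched, so s is the middle locus and the order is m – s – w.
Crossovers in the m–s interval produce the single-crossover classes + + m and s w + (53 + 55 = 108) plus the double crossovers (20).
RF(m–s) = (108 + 20) / 1000 = 128/1000 = 0.1280 → 12.8 m.u.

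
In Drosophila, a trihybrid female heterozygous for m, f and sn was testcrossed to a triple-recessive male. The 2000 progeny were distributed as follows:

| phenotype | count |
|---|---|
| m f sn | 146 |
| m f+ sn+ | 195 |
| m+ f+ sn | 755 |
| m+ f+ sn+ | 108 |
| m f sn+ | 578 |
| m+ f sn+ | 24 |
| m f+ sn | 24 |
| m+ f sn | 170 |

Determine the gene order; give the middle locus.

m

The two most frequent reciprocal classes, m f sn+ and m+ f+ sn, are the parental types, so the F1 was m f sn+ / m+ f+ sn.
The two rarest classes, m+ f sn+ and m f+ sn, are the double crossovers. Comparing them with the parentals, only the m allele has switched, so m is the middle locus and the order is f – m – sn.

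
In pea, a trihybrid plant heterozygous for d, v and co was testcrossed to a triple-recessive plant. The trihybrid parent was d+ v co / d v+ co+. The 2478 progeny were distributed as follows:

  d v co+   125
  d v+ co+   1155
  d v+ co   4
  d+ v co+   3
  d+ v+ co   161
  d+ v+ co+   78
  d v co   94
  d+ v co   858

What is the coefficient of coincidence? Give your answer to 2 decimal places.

0.33

The two rarest classes, d+ v co+ and d v+ co, are the double crossovers. Comparing them with the parentals, only the co allele has switched, so co is the middle locus and the order is d – co – v.
d–co: (172 + 7)/2478 = 0.0722; co–v: (286 + 7)/2478 = 0.1182.
Expected DCO frequency = 0.0722 × 0.1182 ≈ 0.00853; observed = 7/2478 ≈ 0.00282.
Coefficient of coincidence = 0.00282/0.00853 ≈ 0.33.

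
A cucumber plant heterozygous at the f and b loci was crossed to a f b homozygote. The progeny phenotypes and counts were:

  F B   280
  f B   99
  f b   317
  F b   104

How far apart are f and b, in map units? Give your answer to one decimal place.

The two most frequent classes, F B (280) and f b (317), are the parental types, so the F1 was F B / f b.
The recombinant classes are F b and f B: 104 + 99 = 203.
Recombination frequency = 203/800 = 0.2537 ≈ 25.4%, i.e. 25.4 map units.

25.4 map units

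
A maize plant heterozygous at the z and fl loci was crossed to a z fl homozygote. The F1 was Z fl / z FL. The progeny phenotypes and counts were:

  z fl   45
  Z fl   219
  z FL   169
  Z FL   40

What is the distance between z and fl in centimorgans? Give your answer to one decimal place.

18.0 centimorgans

The recombinant classes are Z FL and z fl: 40 + 45 = 85.
Recombination frequency = 85/473 = 0.1797 ≈ 18.0%, i.e. 18.0 centimorgans.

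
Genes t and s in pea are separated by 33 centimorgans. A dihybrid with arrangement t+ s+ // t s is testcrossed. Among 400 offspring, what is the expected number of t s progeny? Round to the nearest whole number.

A map distance of 33 centimorgans corresponds to a recombination frequency of 0.330.
The F1 is t+ s+ / t s, so t s is a parental gamete class with expected frequency (1 − r)/2 = 0.670/2 = 0.3350.
Expected number = 0.3350 × 400 = 134.00 ≈ 134.

134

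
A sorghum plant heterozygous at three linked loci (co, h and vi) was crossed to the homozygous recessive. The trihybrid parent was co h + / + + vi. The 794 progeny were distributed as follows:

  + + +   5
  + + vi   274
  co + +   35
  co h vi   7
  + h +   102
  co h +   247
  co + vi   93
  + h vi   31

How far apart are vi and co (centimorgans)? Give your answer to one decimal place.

26.1 centimorgans

The two rarest classes, co h vi and + + +, are the double crossovers. Comparing them with the parentals, only the vi allele has switched, so vi is the middle locus and the order is co – vi – h.
Crossovers in the co–vi interval produce the single-crossover classes + h + and co + vi (102 + 93 = 195) plus the double crossovers (12).
RF(co–vi) = (195 + 12) / 794 = 207/794 = 0.2607 → 26.1 centimorgans.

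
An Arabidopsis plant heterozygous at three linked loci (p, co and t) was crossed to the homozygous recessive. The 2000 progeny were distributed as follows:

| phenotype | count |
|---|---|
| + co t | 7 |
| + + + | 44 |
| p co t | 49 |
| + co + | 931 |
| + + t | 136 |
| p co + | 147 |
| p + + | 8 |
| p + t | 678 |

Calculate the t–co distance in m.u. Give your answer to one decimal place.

The two most frequent reciprocal classes, p + t and + co +, are the parental types, so the F1 was p + t / + co +.
The two rarest classes, p + + and + co t, are the double crossovers. Comparing them with the parentals, only the t allele has switched, so t is the middle locus and the order is co – t – p.
Crossovers in the co–t interval produce the single-crossover classes p co t and + + + (49 + 44 = 93) plus the double crossovers (15).
RF(co–t) = (93 + 15) / 2000 = 108/2000 = 0.0540 → 5.4 m.u.

5.4 m.u.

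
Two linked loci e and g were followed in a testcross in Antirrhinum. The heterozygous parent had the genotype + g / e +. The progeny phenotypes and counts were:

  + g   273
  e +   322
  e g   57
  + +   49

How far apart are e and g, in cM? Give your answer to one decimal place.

The recombinant classes are + + and e g: 49 + 57 = 106.
Recombination frequency = 106/701 = 0.1512 ≈ 15.1%, i.e. 15.1 cM.

15.1 cM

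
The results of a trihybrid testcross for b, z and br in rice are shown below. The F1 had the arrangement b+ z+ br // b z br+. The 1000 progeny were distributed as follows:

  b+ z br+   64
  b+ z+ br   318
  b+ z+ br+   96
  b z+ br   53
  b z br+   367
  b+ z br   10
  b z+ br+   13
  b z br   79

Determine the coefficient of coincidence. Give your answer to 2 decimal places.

The two rarest classes, b+ z br and b z+ br+, are the double crossovers. Comparing them with the parentals, only the z allele has switched, so z is the middle locus and the order is br – z – b.
br–z: (175 + 23)/1000 = 0.1980; z–b: (117 + 23)/1000 = 0.1400.
Expected DCO frequency = 0.1980 × 0.1400 ≈ 0.02772; observed = 23/1000 ≈ 0.02300.
Coefficient of coincidence = 0.02300/0.02772 ≈ 0.83.

0.83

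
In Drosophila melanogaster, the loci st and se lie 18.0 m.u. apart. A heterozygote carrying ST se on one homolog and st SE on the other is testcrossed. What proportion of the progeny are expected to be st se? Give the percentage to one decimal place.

A map distance of 18.0 m.u. corresponds to a recombination frequency of 0.180.
The F1 is ST se / st SE, so st se is a recombinant gamete class with expected frequency r/2 = 0.180/2 = 0.0900.
That is 0.0900 = 9.0% of the progeny.

9.0%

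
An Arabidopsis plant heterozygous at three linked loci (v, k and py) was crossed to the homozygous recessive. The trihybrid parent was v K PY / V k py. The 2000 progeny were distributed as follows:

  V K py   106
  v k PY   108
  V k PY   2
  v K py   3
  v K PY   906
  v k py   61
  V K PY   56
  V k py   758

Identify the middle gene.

py

The two rarest classes, v K py and V k PY, are the double crossovers. Comparing them with the parentals, only the py allele has switched, so py is the middle locus and the order is k – py – v.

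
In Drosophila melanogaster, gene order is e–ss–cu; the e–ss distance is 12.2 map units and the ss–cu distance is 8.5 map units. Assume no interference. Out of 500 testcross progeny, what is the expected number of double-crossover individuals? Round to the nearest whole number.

5

Map distances give recombination frequencies of 0.122 and 0.085 for the two intervals.
With no interference, expected double-crossover frequency = 0.122 × 0.085 = 0.01037.
Expected number = 0.01037 × 500 = 5.19 ≈ 5.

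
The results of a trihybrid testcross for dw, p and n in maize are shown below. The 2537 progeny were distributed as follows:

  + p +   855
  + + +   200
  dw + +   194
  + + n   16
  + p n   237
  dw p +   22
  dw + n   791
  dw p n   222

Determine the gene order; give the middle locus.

The two most frequent reciprocal classes, dw + n and + p +, are the parental types, so the F1 was dw + n / + p +.
The two rarest classes, + + n and dw p +, are the double crossovers. Comparing them with the parentals, only the dw allele has switched, so dw is the middle locus and the order is p – dw – n.

dw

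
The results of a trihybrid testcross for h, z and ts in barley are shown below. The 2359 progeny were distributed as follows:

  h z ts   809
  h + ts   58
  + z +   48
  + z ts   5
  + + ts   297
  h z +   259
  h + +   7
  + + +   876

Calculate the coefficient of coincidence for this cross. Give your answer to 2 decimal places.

0.42

The two most frequent reciprocal classes, h z ts and + + +, are the parental types, so the F1 was h z ts / + + +.
The two rarest classes, + z ts and h + +, are the double crossovers. Comparing them with the parentals, only the h allele has switched, so h is the middle locus and the order is ts – h – z.
ts–h: (556 + 12)/2359 = 0.2408; h–z: (106 + 12)/2359 = 0.0500.
Expected DCO frequency = 0.2408 × 0.0500 ≈ 0.01204; observed = 12/2359 ≈ 0.00509.
Coefficient of coincidence = 0.00509/0.01204 ≈ 0.42.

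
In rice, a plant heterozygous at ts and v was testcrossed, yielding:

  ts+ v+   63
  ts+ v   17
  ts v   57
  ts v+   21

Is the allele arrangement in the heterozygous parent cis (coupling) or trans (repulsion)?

The two most frequent classes are ts+ v+ (63) and ts v (57); these are the parental (non-recombinant) types.
So the F1 carried ts+ v+ on one chromosome and ts v on the other — the recessive alleles are on the same chromosome (cis / coupling).

cis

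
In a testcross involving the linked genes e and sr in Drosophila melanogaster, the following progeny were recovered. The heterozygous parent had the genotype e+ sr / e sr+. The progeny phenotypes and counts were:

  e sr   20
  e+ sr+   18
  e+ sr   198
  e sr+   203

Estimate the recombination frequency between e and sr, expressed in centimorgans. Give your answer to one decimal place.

The recombinant classes are e+ sr+ and e sr: 18 + 20 = 38.
Recombination frequency = 38/439 = 0.0866 ≈ 8.7%, i.e. 8.7 centimorgans.

8.7 centimorgans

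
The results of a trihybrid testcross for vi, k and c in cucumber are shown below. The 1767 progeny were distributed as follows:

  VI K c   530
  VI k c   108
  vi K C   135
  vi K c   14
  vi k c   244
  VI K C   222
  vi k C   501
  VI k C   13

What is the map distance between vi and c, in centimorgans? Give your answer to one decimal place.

27.9 centimorgans

The two most frequent reciprocal classes, VI K c and vi k C, are the parental types, so the F1 was VI K c / vi k C.
The two rarest classes, vi K c and VI k C, are the double crossovers. Comparing them with the parentals, only the vi allele has switched, so vi is the middle locus and the order is c – vi – k.
Crossovers in the c–vi interval produce the single-crossover classes VI K C and vi k c (222 + 244 = 466) plus the double crossovers (27).
RF(c–vi) = (466 + 27) / 1767 = 493/1767 = 0.2790 → 27.9 centimorgans.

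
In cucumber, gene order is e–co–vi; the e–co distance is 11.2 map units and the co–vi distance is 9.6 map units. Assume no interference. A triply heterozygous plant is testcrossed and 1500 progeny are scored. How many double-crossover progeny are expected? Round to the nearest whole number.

16

Map distances give recombination frequencies of 0.112 and 0.096 for the two intervals.
With no interference, expected double-crossover frequency = 0.112 × 0.096 = 0.01075.
Expected number = 0.01075 × 1500 = 16.13 ≈ 16.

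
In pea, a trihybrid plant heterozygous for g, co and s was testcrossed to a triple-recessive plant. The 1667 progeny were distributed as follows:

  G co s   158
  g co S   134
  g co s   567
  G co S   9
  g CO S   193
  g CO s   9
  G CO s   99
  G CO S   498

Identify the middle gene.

co

The two most frequent reciprocal classes, G CO S and g co s, are the parental types, so the F1 was G CO S / g co s.
The two rarest classes, G co S and g CO s, are the double crossovers. Comparing them with the parentals, only the co allele has switched, so co is the middle locus and the order is g – co – s.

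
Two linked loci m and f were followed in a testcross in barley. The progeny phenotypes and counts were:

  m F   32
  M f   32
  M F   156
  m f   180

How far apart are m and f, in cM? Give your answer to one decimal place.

The two most frequent classes, M F (156) and m f (180), are the parental types, so the F1 was M F / m f.
The recombinant classes are M f and m F: 32 + 32 = 64.
Recombination frequency = 64/400 = 0.1600 ≈ 16.0%, i.e. 16.0 cM.

16.0 cM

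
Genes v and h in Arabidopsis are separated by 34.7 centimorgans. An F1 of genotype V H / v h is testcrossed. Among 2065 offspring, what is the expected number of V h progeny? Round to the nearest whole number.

A map distance of 34.7 centimorgans corresponds to a recombination frequency of 0.347.
The F1 is V H / v h, so V h is a recombinant gamete class with expected frequency r/2 = 0.347/2 = 0.1735.
Expected number = 0.1735 × 2065 = 358.28 ≈ 358.

358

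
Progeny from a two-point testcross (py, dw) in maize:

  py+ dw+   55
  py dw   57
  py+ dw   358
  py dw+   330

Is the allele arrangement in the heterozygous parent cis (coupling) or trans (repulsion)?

trans

The two most frequent classes are py+ dw (358) and py dw+ (330); these are the parental (non-recombinant) types.
So the F1 carried py+ dw on one chromosome and py dw+ on the other — the recessive alleles are on opposite chromosomes (trans / repulsion).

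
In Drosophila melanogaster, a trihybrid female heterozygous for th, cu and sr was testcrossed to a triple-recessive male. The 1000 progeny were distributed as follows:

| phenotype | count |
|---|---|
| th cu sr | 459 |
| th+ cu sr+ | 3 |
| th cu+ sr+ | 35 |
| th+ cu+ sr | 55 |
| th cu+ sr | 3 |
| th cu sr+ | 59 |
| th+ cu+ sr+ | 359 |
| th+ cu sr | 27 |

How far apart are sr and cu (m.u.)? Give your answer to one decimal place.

The two most frequent reciprocal classes, th cu sr and th+ cu+ sr+, are the parental types, so the F1 was th cu sr / th+ cu+ sr+.
The two rarest classes, th cu+ sr and th+ cu sr+, are the double crossovers. Comparing them with the parentals, only the cu allele has switched, so cu is the middle locus and the order is th – cu – sr.
Crossovers in the cu–sr interval produce the single-crossover classes th cu sr+ and th+ cu+ sr (59 + 55 = 114) plus the double crossovers (6).
RF(cu–sr) = (114 + 6) / 1000 = 120/1000 = 0.1200 → 12.0 m.u.

12.0 m.u.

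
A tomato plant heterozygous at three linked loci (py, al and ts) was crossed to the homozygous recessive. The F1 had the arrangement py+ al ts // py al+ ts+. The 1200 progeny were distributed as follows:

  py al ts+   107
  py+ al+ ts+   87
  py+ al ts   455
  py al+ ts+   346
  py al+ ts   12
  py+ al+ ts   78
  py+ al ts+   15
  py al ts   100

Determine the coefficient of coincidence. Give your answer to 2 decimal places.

The two rarest classes, py+ al ts+ and py al+ ts, are the double crossovers. Comparing them with the parentals, only the ts allele has switched, so ts is the middle locus and the order is py – ts – al.
py–ts: (187 + 27)/1200 = 0.1783; ts–al: (185 + 27)/1200 = 0.1767.
Expected DCO frequency = 0.1783 × 0.1767 ≈ 0.03151; observed = 27/1200 ≈ 0.02250.
Coefficient of coincidence = 0.02250/0.03151 ≈ 0.71.

0.71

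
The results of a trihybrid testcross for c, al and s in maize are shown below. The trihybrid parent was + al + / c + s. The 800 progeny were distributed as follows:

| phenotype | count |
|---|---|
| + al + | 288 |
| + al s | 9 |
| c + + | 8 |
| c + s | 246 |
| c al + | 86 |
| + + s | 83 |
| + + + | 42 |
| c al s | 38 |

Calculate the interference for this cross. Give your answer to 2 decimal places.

0.25

The two rarest classes, + al s and c + +, are the double crossovers. Comparing them with the parentals, only the s allele has switched, so s is the middle locus and the order is c – s – al.
c–s: (169 + 17)/800 = 0.2325; s–al: (80 + 17)/800 = 0.1212.
Expected DCO frequency = 0.2325 × 0.1212 ≈ 0.02818; observed = 17/800 ≈ 0.02125.
Coefficient of coincidence = 0.02125/0.02818 ≈ 0.75; interference = 1 − 0.75 = 0.25.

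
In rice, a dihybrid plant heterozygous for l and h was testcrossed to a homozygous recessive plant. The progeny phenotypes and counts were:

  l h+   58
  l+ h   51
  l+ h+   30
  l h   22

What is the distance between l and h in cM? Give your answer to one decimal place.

32.3 cM

The two most frequent classes, l+ h (51) and l h+ (58), are the parental types, so the F1 was l+ h / l h+.
The recombinant classes are l+ h+ and l h: 30 + 22 = 52.
Recombination frequency = 52/161 = 0.3230 ≈ 32.3%, i.e. 32.3 cM.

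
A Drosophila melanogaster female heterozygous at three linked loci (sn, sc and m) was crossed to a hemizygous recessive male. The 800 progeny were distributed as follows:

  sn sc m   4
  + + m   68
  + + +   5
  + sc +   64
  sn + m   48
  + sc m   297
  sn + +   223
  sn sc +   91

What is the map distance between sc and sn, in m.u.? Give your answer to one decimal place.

The two most frequent reciprocal classes, sn + + and + sc m, are the parental types, so the F1 was sn + + / + sc m.
The two rarest classes, + + + and sn sc m, are the double crossovers. Comparing them with the parentals, only the sn allele has switched, so sn is the middle locus and the order is sc – sn – m.
Crossovers in the sc–sn interval produce the single-crossover classes sn sc + and + + m (91 + 68 = 159) plus the double crossovers (9).
RF(sc–sn) = (159 + 9) / 800 = 168/800 = 0.2100 → 21.0 m.u.

21.0 m.u.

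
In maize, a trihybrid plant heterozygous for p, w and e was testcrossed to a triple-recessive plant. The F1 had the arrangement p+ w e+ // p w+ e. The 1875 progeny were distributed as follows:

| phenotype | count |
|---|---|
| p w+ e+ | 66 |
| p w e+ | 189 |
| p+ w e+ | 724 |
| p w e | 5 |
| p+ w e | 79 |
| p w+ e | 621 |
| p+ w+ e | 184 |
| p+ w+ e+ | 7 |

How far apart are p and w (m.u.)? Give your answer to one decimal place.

20.5 m.u.

The two rarest classes, p+ w+ e+ and p w e, are the double crossovers. Comparing them with the parentals, only the w allele has switched, so w is the middle locus and the order is e – w – p.
Crossovers in the w–p interval produce the single-crossover classes p w e+ and p+ w+ e (189 + 184 = 373) plus the double crossovers (12).
RF(w–p) = (373 + 12) / 1875 = 385/1875 = 0.2053 → 20.5 m.u.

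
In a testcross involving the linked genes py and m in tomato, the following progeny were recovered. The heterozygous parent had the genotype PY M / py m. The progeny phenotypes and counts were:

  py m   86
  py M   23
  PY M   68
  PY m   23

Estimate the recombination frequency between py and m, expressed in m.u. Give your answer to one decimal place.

The recombinant classes are PY m and py M: 23 + 23 = 46.
Recombination frequency = 46/200 = 0.2300 ≈ 23.0%, i.e. 23.0 m.u.

23.0 m.u.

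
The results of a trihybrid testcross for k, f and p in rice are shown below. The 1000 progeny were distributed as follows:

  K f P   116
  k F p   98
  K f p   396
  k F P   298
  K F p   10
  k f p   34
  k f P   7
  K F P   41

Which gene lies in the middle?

The two most frequent reciprocal classes, k F P and K f p, are the parental types, so the F1 was k F P / K f p.
The two rarest classes, k f P and K F p, are the double crossovers. Comparing them with the parentals, only the f allele has switched, so f is the middle locus and the order is p – f – k.

f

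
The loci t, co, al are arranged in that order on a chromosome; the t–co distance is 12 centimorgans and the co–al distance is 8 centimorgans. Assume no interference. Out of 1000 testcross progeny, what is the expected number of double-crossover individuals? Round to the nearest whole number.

10

Map distances give recombination frequencies of 0.120 and 0.080 for the two intervals.
With no interference, expected double-crossover frequency = 0.120 × 0.080 = 0.00960.
Expected number = 0.00960 × 1000 = 9.60 ≈ 10.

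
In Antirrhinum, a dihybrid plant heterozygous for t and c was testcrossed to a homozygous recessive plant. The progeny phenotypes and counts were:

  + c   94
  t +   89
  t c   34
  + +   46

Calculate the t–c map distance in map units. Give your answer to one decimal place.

30.4 map units

The two most frequent classes, + c (94) and t + (89), are the parental types, so the F1 was + c / t +.
The recombinant classes are + + and t c: 46 + 34 = 80.
Recombination frequency = 80/263 = 0.3042 ≈ 30.4%, i.e. 30.4 map units.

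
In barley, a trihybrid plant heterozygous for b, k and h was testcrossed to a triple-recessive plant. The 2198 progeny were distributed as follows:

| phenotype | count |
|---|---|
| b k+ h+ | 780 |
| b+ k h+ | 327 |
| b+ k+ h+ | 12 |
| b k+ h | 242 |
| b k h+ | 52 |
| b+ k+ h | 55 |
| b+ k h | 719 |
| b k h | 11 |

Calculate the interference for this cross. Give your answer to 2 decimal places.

0.34

The two most frequent reciprocal classes, b k+ h+ and b+ k h, are the parental types, so the F1 was b k+ h+ / b+ k h.
The two rarest classes, b+ k+ h+ and b k h, are the double crossovers. Comparing them with the parentals, only the b allele has switched, so b is the middle locus and the order is h – b – k.
h–b: (569 + 23)/2198 = 0.2693; b–k: (107 + 23)/2198 = 0.0591.
Expected DCO frequency = 0.2693 × 0.0591 ≈ 0.01592; observed = 23/2198 ≈ 0.01046.
Coefficient of coincidence = 0.01046/0.01592 ≈ 0.66; interference = 1 − 0.66 = 0.34.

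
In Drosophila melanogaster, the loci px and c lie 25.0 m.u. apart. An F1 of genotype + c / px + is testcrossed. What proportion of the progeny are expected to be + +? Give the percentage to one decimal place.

12.5%

A map distance of 25.0 m.u. corresponds to a recombination frequency of 0.250.
The F1 is + c / px +, so + + is a recombinant gamete class with expected frequency r/2 = 0.250/2 = 0.1250.
That is 0.1250 = 12.5% of the progeny.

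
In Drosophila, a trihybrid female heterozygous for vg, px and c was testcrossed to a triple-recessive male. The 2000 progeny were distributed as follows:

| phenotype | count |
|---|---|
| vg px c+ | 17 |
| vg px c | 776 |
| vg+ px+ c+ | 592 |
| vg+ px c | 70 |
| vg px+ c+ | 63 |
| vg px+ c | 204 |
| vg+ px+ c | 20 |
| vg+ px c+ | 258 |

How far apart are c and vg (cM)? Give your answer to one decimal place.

The two most frequent reciprocal classes, vg px c and vg+ px+ c+, are the parental types, so the F1 was vg px c / vg+ px+ c+.
The two rarest classes, vg px c+ and vg+ px+ c, are the double crossovers. Comparing them with the parentals, only the c allele has switched, so c is the middle locus and the order is vg – c – px.
Crossovers in the vg–c interval produce the single-crossover classes vg+ px c and vg px+ c+ (70 + 63 = 133) plus the double crossovers (37).
RF(vg–c) = (133 + 37) / 2000 = 170/2000 = 0.0850 → 8.5 cM.

8.5 cM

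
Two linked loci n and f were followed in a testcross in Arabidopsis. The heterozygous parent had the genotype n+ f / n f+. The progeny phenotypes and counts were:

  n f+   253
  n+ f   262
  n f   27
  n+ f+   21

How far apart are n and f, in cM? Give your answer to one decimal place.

The recombinant classes are n+ f+ and n f: 21 + 27 = 48.
Recombination frequency = 48/563 = 0.0853 ≈ 8.5%, i.e. 8.5 cM.

8.5 cM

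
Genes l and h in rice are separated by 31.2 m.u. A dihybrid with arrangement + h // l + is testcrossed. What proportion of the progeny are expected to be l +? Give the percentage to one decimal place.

34.4%

A map distance of 31.2 m.u. corresponds to a recombination frequency of 0.312.
The F1 is + h / l +, so l + is a parental gamete class with expected frequency (1 − r)/2 = 0.688/2 = 0.3440.
That is 0.3440 = 34.4% of the progeny.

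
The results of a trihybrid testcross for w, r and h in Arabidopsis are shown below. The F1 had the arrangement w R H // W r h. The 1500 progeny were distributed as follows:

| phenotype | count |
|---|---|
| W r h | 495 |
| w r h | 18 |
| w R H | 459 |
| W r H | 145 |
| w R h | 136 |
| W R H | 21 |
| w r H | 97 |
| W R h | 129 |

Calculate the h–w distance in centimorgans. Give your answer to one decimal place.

21.3 centimorgans

The two rarest classes, W R H and w r h, are the double crossovers. Comparing them with the parentals, only the w allele has switched, so w is the middle locus and the order is r – w – h.
Crossovers in the w–h interval produce the single-crossover classes w R h and W r H (136 + 145 = 281) plus the double crossovers (39).
RF(w–h) = (281 + 39) / 1500 = 320/1500 = 0.2133 → 21.3 centimorgans.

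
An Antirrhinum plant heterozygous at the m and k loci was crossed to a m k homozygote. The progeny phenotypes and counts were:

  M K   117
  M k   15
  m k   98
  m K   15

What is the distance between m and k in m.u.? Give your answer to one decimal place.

The two most frequent classes, M K (117) and m k (98), are the parental types, so the F1 was M K / m k.
The recombinant classes are M k and m K: 15 + 15 = 30.
Recombination frequency = 30/245 = 0.1224 ≈ 12.2%, i.e. 12.2 m.u.

12.2 m.u.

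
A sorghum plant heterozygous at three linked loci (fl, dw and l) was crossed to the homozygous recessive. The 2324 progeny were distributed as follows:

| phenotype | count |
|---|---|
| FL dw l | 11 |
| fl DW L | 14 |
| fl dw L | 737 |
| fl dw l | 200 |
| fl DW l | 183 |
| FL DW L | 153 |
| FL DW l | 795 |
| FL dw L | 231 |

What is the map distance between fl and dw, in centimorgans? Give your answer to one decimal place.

18.9 centimorgans

The two most frequent reciprocal classes, fl dw L and FL DW l, are the parental types, so the F1 was fl dw L / FL DW l.
The two rarest classes, fl DW L and FL dw l, are the double crossovers. Comparing them with the parentals, only the dw allele has switched, so dw is the middle locus and the order is l – dw – fl.
Crossovers in the dw–fl interval produce the single-crossover classes FL dw L and fl DW l (231 + 183 = 414) plus the double crossovers (25).
RF(dw–fl) = (414 + 25) / 2324 = 439/2324 = 0.1889 → 18.9 centimorgans.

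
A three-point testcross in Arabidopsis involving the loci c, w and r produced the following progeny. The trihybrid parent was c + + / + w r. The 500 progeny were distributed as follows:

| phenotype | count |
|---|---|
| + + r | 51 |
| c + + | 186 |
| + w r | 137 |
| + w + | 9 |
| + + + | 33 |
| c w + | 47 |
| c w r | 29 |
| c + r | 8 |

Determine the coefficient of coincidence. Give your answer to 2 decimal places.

The two rarest classes, c + r and + w +, are the double crossovers. Comparing them with the parentals, only the r allele has switched, so r is the middle locus and the order is w – r – c.
w–r: (98 + 17)/500 = 0.2300; r–c: (62 + 17)/500 = 0.1580.
Expected DCO frequency = 0.2300 × 0.1580 ≈ 0.03634; observed = 17/500 ≈ 0.03400.
Coefficient of coincidence = 0.03400/0.03634 ≈ 0.94.

0.94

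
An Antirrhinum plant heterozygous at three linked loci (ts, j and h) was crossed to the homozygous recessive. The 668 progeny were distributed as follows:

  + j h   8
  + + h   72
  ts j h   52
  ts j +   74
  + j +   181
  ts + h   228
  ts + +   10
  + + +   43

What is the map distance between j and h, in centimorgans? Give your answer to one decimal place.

16.9 centimorgans

The two most frequent reciprocal classes, + j + and ts + h, are the parental types, so the F1 was + j + / ts + h.
The two rarest classes, + j h and ts + +, are the double crossovers. Comparing them with the parentals, only the h allele has switched, so h is the middle locus and the order is ts – h – j.
Crossovers in the h–j interval produce the single-crossover classes + + + and ts j h (43 + 52 = 95) plus the double crossovers (18).
RF(h–j) = (95 + 18) / 668 = 113/668 = 0.1692 → 16.9 centimorgans.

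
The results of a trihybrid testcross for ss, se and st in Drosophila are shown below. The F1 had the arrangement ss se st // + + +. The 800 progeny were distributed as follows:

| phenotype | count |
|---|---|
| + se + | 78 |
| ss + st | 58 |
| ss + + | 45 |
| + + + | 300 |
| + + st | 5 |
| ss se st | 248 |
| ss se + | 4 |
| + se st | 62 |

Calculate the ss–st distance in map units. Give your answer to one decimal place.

14.5 map units

The two rarest classes, ss se + and + + st, are the double crossovers. Comparing them with the parentals, only the st allele has switched, so st is the middle locus and the order is se – st – ss.
Crossovers in the st–ss interval produce the single-crossover classes + se st and ss + + (62 + 45 = 107) plus the double crossovers (9).
RF(st–ss) = (107 + 9) / 800 = 116/800 = 0.1450 → 14.5 map units.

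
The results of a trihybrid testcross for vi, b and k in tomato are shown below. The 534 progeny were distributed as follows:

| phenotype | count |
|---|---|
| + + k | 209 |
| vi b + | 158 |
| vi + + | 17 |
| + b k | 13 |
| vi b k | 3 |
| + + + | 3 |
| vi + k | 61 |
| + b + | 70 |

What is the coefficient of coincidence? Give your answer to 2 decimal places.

The two most frequent reciprocal classes, + + k and vi b +, are the parental types, so the F1 was + + k / vi b +.
The two rarest classes, + + + and vi b k, are the double crossovers. Comparing them with the parentals, only the k allele has switched, so k is the middle locus and the order is b – k – vi.
b–k: (30 + 6)/534 = 0.0674; k–vi: (131 + 6)/534 = 0.2566.
Expected DCO frequency = 0.0674 × 0.2566 ≈ 0.01729; observed = 6/534 ≈ 0.01124.
Coefficient of coincidence = 0.01124/0.01729 ≈ 0.65.

0.65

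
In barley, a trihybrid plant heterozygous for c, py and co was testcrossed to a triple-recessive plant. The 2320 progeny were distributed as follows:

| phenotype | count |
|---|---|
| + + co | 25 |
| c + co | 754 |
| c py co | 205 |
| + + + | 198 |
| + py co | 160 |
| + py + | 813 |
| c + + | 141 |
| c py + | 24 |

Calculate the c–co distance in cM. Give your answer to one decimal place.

15.1 cM

The two most frequent reciprocal classes, + py + and c + co, are the parental types, so the F1 was + py + / c + co.
The two rarest classes, c py + and + + co, are the double crossovers. Comparing them with the parentals, only the c allele has switched, so c is the middle locus and the order is co – c – py.
Crossovers in the co–c interval produce the single-crossover classes + py co and c + + (160 + 141 = 301) plus the double crossovers (49).
RF(co–c) = (301 + 49) / 2320 = 350/2320 = 0.1509 → 15.1 cM.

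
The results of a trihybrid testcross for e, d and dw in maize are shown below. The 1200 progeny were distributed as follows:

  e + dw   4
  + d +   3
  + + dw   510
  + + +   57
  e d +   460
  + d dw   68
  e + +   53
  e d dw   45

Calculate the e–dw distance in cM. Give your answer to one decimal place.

9.1 cM

The two most frequent reciprocal classes, + + dw and e d +, are the parental types, so the F1 was + + dw / e d +.
The two rarest classes, e + dw and + d +, are the double crossovers. Comparing them with the parentals, only the e allele has switched, so e is the middle locus and the order is d – e – dw.
Crossovers in the e–dw interval produce the single-crossover classes + + + and e d dw (57 + 45 = 102) plus the double crossovers (7).
RF(e–dw) = (102 + 7) / 1200 = 109/1200 = 0.0908 → 9.1 cM.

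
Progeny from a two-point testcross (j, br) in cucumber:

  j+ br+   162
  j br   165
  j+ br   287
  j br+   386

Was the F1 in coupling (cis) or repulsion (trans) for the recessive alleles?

trans

The two most frequent classes are j+ br (287) and j br+ (386); these are the parental (non-recombinant) types.
So the F1 carried j+ br on one chromosome and j br+ on the other — the recessive alleles are on opposite chromosomes (trans / repulsion).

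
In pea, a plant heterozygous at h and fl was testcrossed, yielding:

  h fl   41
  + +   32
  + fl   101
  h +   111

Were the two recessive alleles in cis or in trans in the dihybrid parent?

The two most frequent classes are + fl (101) and h + (111); these are the parental (non-recombinant) types.
So the F1 carried + fl on one chromosome and h + on the other — the recessive alleles are on opposite chromosomes (trans / repulsion).

trans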